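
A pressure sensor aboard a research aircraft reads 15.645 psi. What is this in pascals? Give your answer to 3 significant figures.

108000 Pa

1 psi = 6894.76 Pa, so 15.645 × 6894.76 = 108000 Pa.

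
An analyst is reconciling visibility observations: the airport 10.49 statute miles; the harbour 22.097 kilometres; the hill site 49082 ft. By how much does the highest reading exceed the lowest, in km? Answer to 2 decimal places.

7.14 km

the airport: 10.49 SM = 16.8820 km.
the hill site: 49082 ft = 14.9602 km.
Spread: 22.0970 − 14.9602 = 7.14 km.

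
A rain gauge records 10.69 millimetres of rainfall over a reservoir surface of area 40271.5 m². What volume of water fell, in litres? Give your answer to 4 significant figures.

1 mm over 1 m² is 1 L, so volume = 10.69 × 40271.5 = 430502.33 L ≈ 430500 L.

430500 litres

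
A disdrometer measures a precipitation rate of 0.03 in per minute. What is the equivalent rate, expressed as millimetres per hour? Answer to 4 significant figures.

0.03 in/minute × 25.4 mm/in × 60 minute/hour = 45.72 mm/hour.

45.72 mm/hour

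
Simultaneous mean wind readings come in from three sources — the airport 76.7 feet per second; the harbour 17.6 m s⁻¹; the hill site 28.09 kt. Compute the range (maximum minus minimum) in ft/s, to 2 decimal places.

the harbour: 17.6 m/s = 57.7428 ft/s.
the hill site: 28.09 kt = 47.4106 ft/s.
Spread: 76.7000 − 47.4106 = 29.29 ft/s.

29.29 ft/s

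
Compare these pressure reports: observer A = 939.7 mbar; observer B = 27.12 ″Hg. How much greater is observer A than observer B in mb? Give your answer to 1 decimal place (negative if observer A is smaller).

observer B: 27.12 inHg = 918.389 mb.
Difference: 939.700 − 918.389 = 21.3 mb.

21.3 mb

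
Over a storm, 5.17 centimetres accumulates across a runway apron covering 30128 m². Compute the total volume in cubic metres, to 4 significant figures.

Depth: 5.17 cm × 10 = 51.7 mm.
1 mm over 1 m² is 1 L, so volume = 51.7 × 30128 = 1557617.6 L = 1558 m³.

1558 cubic metres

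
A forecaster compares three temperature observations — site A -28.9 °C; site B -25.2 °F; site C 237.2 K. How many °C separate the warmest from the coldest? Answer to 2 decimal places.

7.05 °C

site B: -25.2 °F = -31.778 °C.
site C: 237.2 K = -35.950 °C.
Spread: (-28.900) − (-35.950) = 7.050 °C.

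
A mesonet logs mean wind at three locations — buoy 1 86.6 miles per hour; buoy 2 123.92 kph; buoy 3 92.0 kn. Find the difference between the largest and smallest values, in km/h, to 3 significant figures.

46.5 km/h

buoy 1: 86.6 mph = 139.369 km/h.
buoy 3: 92.0 kt = 170.384 km/h.
Spread: 170.384 − 123.920 = 46.5 km/h.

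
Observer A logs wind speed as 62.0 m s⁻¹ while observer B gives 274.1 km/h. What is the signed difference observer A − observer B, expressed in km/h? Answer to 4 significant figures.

observer A: 62.0 m/s = 223.2000 km/h.
Difference: 223.2000 − 274.1000 = -50.90 km/h.

-50.90 km/h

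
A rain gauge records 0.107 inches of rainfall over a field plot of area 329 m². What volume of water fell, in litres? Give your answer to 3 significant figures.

Depth: 0.107 in × 25.4 = 2.7178 mm.
1 mm over 1 m² is 1 L, so volume = 2.7178 × 329 = 894.1562 L ≈ 894 L.

894 litres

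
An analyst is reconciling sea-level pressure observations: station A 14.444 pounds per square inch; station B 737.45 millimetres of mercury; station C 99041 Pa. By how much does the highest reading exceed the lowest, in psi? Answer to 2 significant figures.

station B: 737.45 mmHg = 14.2599 psi.
station C: 99041 Pa = 14.3647 psi.
Spread: 14.4440 − 14.2599 = 0.18 psi.

0.18 psi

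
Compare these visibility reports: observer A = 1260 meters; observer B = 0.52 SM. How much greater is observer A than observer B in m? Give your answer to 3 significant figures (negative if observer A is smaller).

423 m

observer B: 0.52 SM = 836.86 m.
Difference: 1260.00 − 836.86 = 423 m.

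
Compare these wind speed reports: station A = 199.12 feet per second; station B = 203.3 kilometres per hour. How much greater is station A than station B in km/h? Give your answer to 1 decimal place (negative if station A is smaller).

station A: 199.12 ft/s = 218.490 km/h.
Difference: 218.490 − 203.300 = 15.2 km/h.

15.2 km/h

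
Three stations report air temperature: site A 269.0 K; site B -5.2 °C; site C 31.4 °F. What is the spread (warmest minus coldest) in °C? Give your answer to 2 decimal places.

4.87 °C

site A: 269.0 K = -4.150 °C.
site C: 31.4 °F = -0.333 °C.
Spread: (-0.333) − (-5.200) = 4.867 °C.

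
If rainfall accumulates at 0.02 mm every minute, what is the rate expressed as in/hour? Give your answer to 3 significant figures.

0.02 mm/minute × 0.0393701 in/mm × 60 minute/hour = 0.0472 in/hour.

0.0472 in/hour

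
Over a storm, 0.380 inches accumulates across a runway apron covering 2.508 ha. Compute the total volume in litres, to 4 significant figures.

242100 litres

Depth: 0.380 in × 25.4 = 9.652 mm.
Area: 2.508 ha = 25080 m².
1 mm over 1 m² is 1 L, so volume = 9.652 × 25080 = 242072.16 L ≈ 242100 L.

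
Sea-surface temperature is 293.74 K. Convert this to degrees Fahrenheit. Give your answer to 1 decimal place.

First to °C: 20.59 °C.
Then to °F: 69.1 °F.

69.1 °F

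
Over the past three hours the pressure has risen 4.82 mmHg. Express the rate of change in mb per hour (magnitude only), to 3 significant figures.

4.82 mmHg / 3 h × 1.33322 mb/mmHg = 2.14 mb/h.

2.14 mb per hour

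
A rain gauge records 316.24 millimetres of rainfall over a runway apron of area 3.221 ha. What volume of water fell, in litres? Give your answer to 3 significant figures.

Area: 3.221 ha = 32210 m².
1 mm over 1 m² is 1 L, so volume = 316.24 × 32210 = 10186090 L ≈ 10200000 L.

10200000 litres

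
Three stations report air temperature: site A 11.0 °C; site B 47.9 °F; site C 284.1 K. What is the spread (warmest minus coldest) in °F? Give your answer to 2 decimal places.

site B: 47.9 °F = 8.833 °C.
site C: 284.1 K = 10.950 °C.
Spread: 11.000 − 8.833 = 2.167 °C = 3.90 °F.

3.90 °F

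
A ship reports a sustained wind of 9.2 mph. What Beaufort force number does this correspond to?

Beaufort force 3

9.2 mph = 4.1 m/s, which is Beaufort 3 (gentle breeze, 3.4–5.4 m/s).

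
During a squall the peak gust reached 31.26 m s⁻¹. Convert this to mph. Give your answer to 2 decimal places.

1 m/s = 2.23694 mph, so 31.26 × 2.23694 = 69.93 mph.

69.93 mph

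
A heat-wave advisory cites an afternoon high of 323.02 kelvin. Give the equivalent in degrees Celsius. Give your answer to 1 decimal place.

49.9 °C

°C = 323.02 − 273.15 = 49.9 °C.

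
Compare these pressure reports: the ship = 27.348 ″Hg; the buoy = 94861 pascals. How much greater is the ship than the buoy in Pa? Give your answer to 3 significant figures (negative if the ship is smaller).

the ship: 27.348 inHg = 92610.97 Pa.
Difference: 92610.97 − 94861.00 = -2250 Pa.

-2250 Pa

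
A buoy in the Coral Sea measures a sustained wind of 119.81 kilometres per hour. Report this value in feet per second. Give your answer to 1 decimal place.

109.2 ft/s

1 km/h = 0.911344 ft/s, so 119.81 × 0.911344 = 109.2 ft/s.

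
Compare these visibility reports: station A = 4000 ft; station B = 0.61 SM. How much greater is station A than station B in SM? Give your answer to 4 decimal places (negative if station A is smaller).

0.1476 SM

station A: 4000 ft = 0.757576 SM.
Difference: 0.757576 − 0.610000 = 0.1476 SM.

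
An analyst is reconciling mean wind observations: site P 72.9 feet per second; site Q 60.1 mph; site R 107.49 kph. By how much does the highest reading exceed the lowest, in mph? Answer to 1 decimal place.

site P: 72.9 ft/s = 49.705 mph.
site R: 107.49 km/h = 66.791 mph.
Spread: 66.791 − 49.705 = 17.1 mph.

17.1 mph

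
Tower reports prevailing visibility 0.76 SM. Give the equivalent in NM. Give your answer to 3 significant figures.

1 SM = 0.868976 nmi, so 0.76 × 0.868976 = 0.660 nmi.

0.660 nmi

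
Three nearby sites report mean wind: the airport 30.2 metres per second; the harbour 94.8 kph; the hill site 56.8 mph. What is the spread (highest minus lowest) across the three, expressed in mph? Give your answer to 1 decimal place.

10.8 mph

the airport: 30.2 m/s = 67.555 mph.
the harbour: 94.8 km/h = 58.906 mph.
Spread: 67.555 − 56.800 = 10.8 mph.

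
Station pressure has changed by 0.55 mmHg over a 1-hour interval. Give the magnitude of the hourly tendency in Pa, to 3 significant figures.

73.3 Pa per hour

0.55 mmHg / 1 h × 133.322 Pa/mmHg = 73.3 Pa/h.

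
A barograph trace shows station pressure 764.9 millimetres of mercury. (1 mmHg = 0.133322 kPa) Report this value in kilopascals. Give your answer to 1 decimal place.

1 mmHg = 0.133322 kPa, so 764.9 × 0.133322 = 102.0 kPa.

102.0 kPa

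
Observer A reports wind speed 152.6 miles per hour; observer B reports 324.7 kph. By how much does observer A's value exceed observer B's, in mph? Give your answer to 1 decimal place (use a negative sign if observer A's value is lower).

observer B: 324.7 km/h = 201.759 mph.
Difference: 152.600 − 201.759 = -49.2 mph.

-49.2 mph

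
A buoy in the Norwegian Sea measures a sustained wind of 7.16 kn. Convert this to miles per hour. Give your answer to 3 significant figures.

8.24 mph

1 kt = 1.15078 mph, so 7.16 × 1.15078 = 8.24 mph.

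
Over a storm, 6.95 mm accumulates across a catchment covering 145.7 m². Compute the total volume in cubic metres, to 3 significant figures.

1 mm over 1 m² is 1 L, so volume = 6.95 × 145.7 = 1012.615 L = 1.01 m³.

1.01 cubic metres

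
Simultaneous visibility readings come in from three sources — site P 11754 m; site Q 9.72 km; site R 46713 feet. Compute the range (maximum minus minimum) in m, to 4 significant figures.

site Q: 9.72 km = 9720.00 m.
site R: 46713 ft = 14238.12 m.
Spread: 14238.12 − 9720.00 = 4518 m.

4518 m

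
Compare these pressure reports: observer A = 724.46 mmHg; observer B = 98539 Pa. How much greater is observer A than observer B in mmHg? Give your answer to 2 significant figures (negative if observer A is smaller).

-15 mmHg

observer B: 98539 Pa = 739.10 mmHg.
Difference: 724.46 − 739.10 = -15 mmHg.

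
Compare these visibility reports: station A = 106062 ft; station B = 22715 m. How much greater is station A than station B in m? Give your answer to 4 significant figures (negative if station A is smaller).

9613 m

station A: 106062 ft = 32327.70 m.
Difference: 32327.70 − 22715.00 = 9613 m.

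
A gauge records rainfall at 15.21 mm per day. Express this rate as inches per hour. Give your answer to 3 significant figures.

15.21 mm/day × 0.0393701 in/mm × 0.0416667 day/hour = 0.0250 in/hour.

0.0250 in/hour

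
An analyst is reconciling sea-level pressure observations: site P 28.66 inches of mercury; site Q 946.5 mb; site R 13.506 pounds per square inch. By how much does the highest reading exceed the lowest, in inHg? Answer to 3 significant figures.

1.16 inHg

site Q: 946.5 mb = 27.9501 inHg.
site R: 13.506 psi = 27.4985 inHg.
Spread: 28.6600 − 27.4985 = 1.16 inHg.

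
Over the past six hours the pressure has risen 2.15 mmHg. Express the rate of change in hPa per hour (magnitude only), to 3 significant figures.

0.478 hPa per hour

2.15 mmHg / 6 h × 1.33322 hPa/mmHg = 0.478 hPa/h.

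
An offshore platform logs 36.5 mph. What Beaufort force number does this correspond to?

Beaufort force 7

36.5 mph = 16.3 m/s, which is Beaufort 7 (near gale, 13.9–17.1 m/s).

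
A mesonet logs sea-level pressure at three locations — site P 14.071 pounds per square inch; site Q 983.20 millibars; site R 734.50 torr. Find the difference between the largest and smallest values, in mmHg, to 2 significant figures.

9.8 mmHg

site P: 14.071 psi = 727.681 mmHg.
site Q: 983.20 mb = 737.461 mmHg.
Spread: 737.461 − 727.681 = 9.8 mmHg.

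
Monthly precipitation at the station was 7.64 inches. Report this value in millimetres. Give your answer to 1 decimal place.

194.1 mm

1 in = 25.4 mm, so 7.64 × 25.4 = 194.1 mm.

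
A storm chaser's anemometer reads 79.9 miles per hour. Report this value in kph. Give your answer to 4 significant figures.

128.6 km/h

1 mph = 1.60934 km/h, so 79.9 × 1.60934 = 128.6 km/h.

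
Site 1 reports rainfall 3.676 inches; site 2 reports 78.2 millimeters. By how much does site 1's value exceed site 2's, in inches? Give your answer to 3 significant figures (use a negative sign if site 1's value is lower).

site 2: 78.2 mm = 3.07874 in.
Difference: 3.67600 − 3.07874 = 0.597 in.

0.597 in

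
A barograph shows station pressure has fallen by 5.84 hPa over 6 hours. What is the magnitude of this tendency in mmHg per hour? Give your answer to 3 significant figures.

5.84 hPa / 6 h × 0.750062 mmHg/hPa = 0.730 mmHg/h.

0.730 mmHg per hour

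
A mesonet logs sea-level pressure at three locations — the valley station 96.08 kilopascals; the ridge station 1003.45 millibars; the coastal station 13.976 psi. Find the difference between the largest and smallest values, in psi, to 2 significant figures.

the valley station: 96.08 kPa = 13.9352 psi.
the ridge station: 1003.45 mb = 14.5538 psi.
Spread: 14.5538 − 13.9352 = 0.62 psi.

0.62 psi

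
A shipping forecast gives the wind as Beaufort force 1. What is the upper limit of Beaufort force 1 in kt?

Beaufort 1 (light air) spans 1–3 knots.

3 kt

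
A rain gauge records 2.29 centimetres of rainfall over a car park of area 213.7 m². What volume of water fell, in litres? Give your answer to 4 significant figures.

4894 litres

Depth: 2.29 cm × 10 = 22.9 mm.
1 mm over 1 m² is 1 L, so volume = 22.9 × 213.7 = 4893.73 L ≈ 4894 L.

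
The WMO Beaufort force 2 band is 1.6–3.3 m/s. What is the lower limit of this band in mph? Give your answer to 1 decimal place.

1.6–3.3 m/s × 2.237 = 3.6–7.4 mph.

3.6 mph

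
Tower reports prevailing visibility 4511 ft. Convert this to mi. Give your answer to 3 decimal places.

0.854 SM

1 ft = 0.000189394 SM, so 4511 × 0.000189394 = 0.854 SM.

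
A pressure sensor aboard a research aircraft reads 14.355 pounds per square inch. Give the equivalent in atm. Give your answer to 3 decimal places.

0.977 atm

1 psi = 0.068046 atm, so 14.355 × 0.068046 = 0.977 atm.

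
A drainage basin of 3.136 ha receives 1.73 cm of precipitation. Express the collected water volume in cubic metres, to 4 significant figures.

542.5 cubic metres

Depth: 1.73 cm × 10 = 17.3 mm.
Area: 3.136 ha = 31360 m².
1 mm over 1 m² is 1 L, so volume = 17.3 × 31360 = 542528 L = 542.5 m³.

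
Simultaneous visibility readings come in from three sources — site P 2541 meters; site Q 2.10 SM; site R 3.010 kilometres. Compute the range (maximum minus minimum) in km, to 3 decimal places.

0.839 km

site P: 2541 m = 2.54100 km.
site Q: 2.10 SM = 3.37962 km.
Spread: 3.37962 − 2.54100 = 0.839 km.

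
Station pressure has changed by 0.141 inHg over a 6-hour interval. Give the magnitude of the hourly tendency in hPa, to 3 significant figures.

0.141 inHg / 6 h × 33.8639 hPa/inHg = 0.796 hPa/h.

0.796 hPa per hour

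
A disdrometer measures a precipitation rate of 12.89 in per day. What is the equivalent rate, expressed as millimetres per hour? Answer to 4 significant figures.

13.64 mm/hour

12.89 in/day × 25.4 mm/in × 0.0416667 day/hour = 13.64 mm/hour.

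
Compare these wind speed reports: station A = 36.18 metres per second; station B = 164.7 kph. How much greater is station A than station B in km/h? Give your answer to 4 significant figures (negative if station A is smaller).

station A: 36.18 m/s = 130.2480 km/h.
Difference: 130.2480 − 164.7000 = -34.45 km/h.

-34.45 km/h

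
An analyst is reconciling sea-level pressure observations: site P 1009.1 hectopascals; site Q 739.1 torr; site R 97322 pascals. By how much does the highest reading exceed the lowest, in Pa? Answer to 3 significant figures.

3590 Pa

site P: 1009.1 hPa = 100910.00 Pa.
site Q: 739.1 mmHg = 98538.58 Pa.
Spread: 100910.00 − 97322.00 = 3590 Pa.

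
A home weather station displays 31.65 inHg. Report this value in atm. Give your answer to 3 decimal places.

1 inHg = 0.0334211 atm, so 31.65 × 0.0334211 = 1.058 atm.

1.058 atm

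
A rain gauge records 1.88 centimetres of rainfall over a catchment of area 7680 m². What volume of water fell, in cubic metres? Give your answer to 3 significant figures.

144 cubic metres

Depth: 1.88 cm × 10 = 18.8 mm.
1 mm over 1 m² is 1 L, so volume = 18.8 × 7680 = 144384 L = 144 m³.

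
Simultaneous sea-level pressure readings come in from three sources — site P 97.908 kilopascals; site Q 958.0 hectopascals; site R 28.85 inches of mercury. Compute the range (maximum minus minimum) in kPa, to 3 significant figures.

2.11 kPa

site Q: 958.0 hPa = 95.8000 kPa.
site R: 28.85 inHg = 97.6973 kPa.
Spread: 97.9080 − 95.8000 = 2.11 kPa.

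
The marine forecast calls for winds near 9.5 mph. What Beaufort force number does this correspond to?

Beaufort force 3

9.5 mph = 4.2 m/s, which is Beaufort 3 (gentle breeze, 3.4–5.4 m/s).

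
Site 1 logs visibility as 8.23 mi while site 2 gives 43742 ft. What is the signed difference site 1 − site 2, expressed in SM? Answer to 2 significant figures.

-0.054 SM

site 2: 43742 ft = 8.28447 SM.
Difference: 8.23000 − 8.28447 = -0.054 SM.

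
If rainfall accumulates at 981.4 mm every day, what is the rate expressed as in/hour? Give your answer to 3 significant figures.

981.4 mm/day × 0.0393701 in/mm × 0.0416667 day/hour = 1.61 in/hour.

1.61 in/hour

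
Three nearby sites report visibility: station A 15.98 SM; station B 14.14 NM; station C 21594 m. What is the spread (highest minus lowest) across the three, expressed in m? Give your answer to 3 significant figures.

station A: 15.98 SM = 25717.32 m.
station B: 14.14 nmi = 26187.28 m.
Spread: 26187.28 − 21594.00 = 4590 m.

4590 m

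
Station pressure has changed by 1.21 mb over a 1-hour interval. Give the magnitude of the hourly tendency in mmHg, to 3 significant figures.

0.908 mmHg per hour

1.21 mb / 1 h × 0.750062 mmHg/mb = 0.908 mmHg/h.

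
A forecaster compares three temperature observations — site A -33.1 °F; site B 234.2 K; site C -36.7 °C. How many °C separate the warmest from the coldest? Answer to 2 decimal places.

2.78 °C

site A: -33.1 °F = -36.167 °C.
site B: 234.2 K = -38.950 °C.
Spread: (-36.167) − (-38.950) = 2.783 °C.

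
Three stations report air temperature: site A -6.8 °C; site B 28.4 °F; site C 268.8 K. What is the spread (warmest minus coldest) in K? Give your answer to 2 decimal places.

4.80 K

site B: 28.4 °F = -2.000 °C.
site C: 268.8 K = -4.350 °C.
Spread: (-2.000) − (-6.800) = 4.800 °C.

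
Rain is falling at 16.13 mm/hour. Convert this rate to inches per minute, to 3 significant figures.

16.13 mm/hour × 0.0393701 in/mm × 0.0166667 hour/minute = 0.0106 in/minute.

0.0106 in/minute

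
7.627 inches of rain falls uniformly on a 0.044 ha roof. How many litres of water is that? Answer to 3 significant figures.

Depth: 7.627 in × 25.4 = 193.7258 mm.
Area: 0.044 ha = 440 m².
1 mm over 1 m² is 1 L, so volume = 193.7258 × 440 = 85239.352 L ≈ 85200 L.

85200 litres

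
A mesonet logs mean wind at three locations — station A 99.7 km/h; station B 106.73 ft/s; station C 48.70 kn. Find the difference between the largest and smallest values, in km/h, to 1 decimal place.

26.9 km/h

station B: 106.73 ft/s = 117.113 km/h.
station C: 48.70 kt = 90.192 km/h.
Spread: 117.113 − 90.192 = 26.9 km/h.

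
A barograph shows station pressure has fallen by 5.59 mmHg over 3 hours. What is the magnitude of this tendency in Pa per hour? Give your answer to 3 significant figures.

5.59 mmHg / 3 h × 133.322 Pa/mmHg = 248 Pa/h.

248 Pa per hour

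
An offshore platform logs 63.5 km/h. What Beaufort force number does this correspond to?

63.5 km/h = 17.6 m/s, which is Beaufort 8 (gale, 17.2–20.7 m/s).

Beaufort force 8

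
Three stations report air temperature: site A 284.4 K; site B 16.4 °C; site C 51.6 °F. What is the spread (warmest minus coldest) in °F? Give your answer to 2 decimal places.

9.92 °F

site A: 284.4 K = 11.250 °C.
site C: 51.6 °F = 10.889 °C.
Spread: 16.400 − 10.889 = 5.511 °C = 9.92 °F.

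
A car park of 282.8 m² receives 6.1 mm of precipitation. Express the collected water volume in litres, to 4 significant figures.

1 mm over 1 m² is 1 L, so volume = 6.1 × 282.8 = 1725.08 L ≈ 1725 L.

1725 litres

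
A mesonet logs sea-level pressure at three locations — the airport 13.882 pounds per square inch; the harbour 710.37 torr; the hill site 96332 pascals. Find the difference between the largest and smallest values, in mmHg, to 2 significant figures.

12 mmHg

the airport: 13.882 psi = 717.91 mmHg.
the hill site: 96332 Pa = 722.55 mmHg.
Spread: 722.55 − 710.37 = 12 mmHg.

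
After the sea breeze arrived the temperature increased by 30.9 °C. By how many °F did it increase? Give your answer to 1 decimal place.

Converting a difference, only the 9/5 scale factor applies: Δ°F = 30.9 × 1.8 = 55.6 °F.

55.6 °F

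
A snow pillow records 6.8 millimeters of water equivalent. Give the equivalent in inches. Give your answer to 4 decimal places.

0.2677 in

1 mm = 0.0393701 in, so 6.8 × 0.0393701 = 0.2677 in.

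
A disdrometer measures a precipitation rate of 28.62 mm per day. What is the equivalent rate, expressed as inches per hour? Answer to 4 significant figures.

28.62 mm/day × 0.0393701 in/mm × 0.0416667 day/hour = 0.04695 in/hour.

0.04695 in/hour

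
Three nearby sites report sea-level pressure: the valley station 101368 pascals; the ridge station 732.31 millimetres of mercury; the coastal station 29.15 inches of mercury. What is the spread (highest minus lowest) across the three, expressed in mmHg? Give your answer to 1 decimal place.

the valley station: 101368 Pa = 760.322 mmHg.
the coastal station: 29.15 inHg = 740.410 mmHg.
Spread: 760.322 − 732.310 = 28.0 mmHg.

28.0 mmHg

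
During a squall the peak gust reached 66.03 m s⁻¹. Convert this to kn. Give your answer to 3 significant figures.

1 m/s = 1.94384 kt, so 66.03 × 1.94384 = 128 kt.

128 kt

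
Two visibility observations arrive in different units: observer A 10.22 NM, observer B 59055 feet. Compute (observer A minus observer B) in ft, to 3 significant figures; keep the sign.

3040 ft

observer A: 10.22 nmi = 62097.90 ft.
Difference: 62097.90 − 59055.00 = 3040 ft.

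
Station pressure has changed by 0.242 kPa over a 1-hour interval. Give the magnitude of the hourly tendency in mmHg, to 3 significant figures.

1.82 mmHg per hour

0.242 kPa / 1 h × 7.50062 mmHg/kPa = 1.82 mmHg/h.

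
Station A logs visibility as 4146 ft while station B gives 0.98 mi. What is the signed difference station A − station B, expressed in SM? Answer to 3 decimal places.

-0.195 SM

station A: 4146 ft = 0.78523 SM.
Difference: 0.78523 − 0.98000 = -0.195 SM.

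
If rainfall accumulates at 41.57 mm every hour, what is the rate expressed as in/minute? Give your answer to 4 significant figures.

41.57 mm/hour × 0.0393701 in/mm × 0.0166667 hour/minute = 0.02728 in/minute.

0.02728 in/minute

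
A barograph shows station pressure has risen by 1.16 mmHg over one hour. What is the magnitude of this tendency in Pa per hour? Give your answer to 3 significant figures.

155 Pa per hour

1.16 mmHg / 1 h × 133.322 Pa/mmHg = 155 Pa/h.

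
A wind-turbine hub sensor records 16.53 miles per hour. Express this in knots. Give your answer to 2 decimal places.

1 mph = 0.868976 kt, so 16.53 × 0.868976 = 14.36 kt.

14.36 kt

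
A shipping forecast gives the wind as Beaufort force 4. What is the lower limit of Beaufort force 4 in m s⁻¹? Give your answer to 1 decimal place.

Beaufort 4 (moderate breeze) spans 5.5–7.9 m/s.

5.5 m/s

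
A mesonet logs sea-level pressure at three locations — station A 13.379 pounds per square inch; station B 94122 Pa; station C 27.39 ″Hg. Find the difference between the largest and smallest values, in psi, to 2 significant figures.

0.27 psi

station B: 94122 Pa = 13.6512 psi.
station C: 27.39 inHg = 13.4527 psi.
Spread: 13.6512 − 13.3790 = 0.27 psi.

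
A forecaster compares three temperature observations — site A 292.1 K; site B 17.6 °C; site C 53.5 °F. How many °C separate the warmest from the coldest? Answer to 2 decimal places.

7.01 °C

site A: 292.1 K = 18.950 °C.
site C: 53.5 °F = 11.944 °C.
Spread: 18.950 − 11.944 = 7.006 °C.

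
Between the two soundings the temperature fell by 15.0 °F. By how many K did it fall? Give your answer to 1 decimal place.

A change of 1 °C equals a change of 1.8 °F: ΔK = 15.0 × 0.5556 = 8.3 K.

8.3 K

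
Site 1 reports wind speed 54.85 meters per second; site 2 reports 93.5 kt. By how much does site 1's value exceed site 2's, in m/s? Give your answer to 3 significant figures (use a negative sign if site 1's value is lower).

6.75 m/s

site 2: 93.5 kt = 48.1006 m/s.
Difference: 54.8500 − 48.1006 = 6.75 m/s.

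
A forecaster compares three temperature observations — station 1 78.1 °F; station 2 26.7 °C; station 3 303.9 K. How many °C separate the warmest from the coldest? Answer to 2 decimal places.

station 1: 78.1 °F = 25.611 °C.
station 3: 303.9 K = 30.750 °C.
Spread: 30.750 − 25.611 = 5.139 °C.

5.14 °C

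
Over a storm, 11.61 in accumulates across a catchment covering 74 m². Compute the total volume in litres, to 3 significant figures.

21800 litres

Depth: 11.61 in × 25.4 = 294.894 mm.
1 mm over 1 m² is 1 L, so volume = 294.894 × 74 = 21822.156 L ≈ 21800 L.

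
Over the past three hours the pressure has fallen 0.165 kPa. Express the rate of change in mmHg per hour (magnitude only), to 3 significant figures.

0.165 kPa / 3 h × 7.50062 mmHg/kPa = 0.413 mmHg/h.

0.413 mmHg per hour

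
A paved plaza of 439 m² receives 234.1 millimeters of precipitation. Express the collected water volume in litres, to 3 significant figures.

1 mm over 1 m² is 1 L, so volume = 234.1 × 439 = 102769.9 L ≈ 103000 L.

103000 litres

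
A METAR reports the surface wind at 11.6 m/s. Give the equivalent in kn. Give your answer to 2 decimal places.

22.55 kt

1 m/s = 1.94384 kt, so 11.6 × 1.94384 = 22.55 kt.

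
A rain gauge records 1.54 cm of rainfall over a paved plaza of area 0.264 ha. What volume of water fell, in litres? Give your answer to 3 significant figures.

Depth: 1.54 cm × 10 = 15.4 mm.
Area: 0.264 ha = 2640 m².
1 mm over 1 m² is 1 L, so volume = 15.4 × 2640 = 40656 L ≈ 40700 L.

40700 litres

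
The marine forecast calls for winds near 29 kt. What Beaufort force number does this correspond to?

29 kt lies in the Beaufort 7 band (near gale, 28–33 kt).

Beaufort force 7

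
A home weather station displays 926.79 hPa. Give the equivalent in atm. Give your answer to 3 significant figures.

1 hPa = 0.000986923 atm, so 926.79 × 0.000986923 = 0.915 atm.

0.915 atm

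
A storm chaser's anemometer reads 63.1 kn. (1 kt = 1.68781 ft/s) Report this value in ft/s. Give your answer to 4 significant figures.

106.5 ft/s

1 kt = 1.68781 ft/s, so 63.1 × 1.68781 = 106.5 ft/s.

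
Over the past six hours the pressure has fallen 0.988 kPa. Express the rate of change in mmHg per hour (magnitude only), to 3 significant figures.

1.24 mmHg per hour

0.988 kPa / 6 h × 7.50062 mmHg/kPa = 1.24 mmHg/h.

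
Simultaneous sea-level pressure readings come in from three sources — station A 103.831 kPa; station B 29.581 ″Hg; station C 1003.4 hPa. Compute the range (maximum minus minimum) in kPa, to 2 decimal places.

station B: 29.581 inHg = 100.1728 kPa.
station C: 1003.4 hPa = 100.3400 kPa.
Spread: 103.8310 − 100.1728 = 3.66 kPa.

3.66 kPa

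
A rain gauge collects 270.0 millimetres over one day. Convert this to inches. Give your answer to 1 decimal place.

1 mm = 0.0393701 in, so 270.0 × 0.0393701 = 10.6 in.

10.6 in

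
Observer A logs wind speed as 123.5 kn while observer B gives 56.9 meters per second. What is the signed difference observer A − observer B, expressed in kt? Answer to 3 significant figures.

12.9 kt

observer B: 56.9 m/s = 110.605 kt.
Difference: 123.500 − 110.605 = 12.9 kt.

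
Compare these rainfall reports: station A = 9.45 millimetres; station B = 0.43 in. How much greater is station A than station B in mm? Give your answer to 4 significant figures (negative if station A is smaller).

station B: 0.43 in = 10.92200 mm.
Difference: 9.45000 − 10.92200 = -1.472 mm.

-1.472 mm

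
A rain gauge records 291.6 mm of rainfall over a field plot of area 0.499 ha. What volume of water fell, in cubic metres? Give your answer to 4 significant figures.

Area: 0.499 ha = 4990 m².
1 mm over 1 m² is 1 L, so volume = 291.6 × 4990 = 1455084 L = 1455 m³.

1455 cubic metres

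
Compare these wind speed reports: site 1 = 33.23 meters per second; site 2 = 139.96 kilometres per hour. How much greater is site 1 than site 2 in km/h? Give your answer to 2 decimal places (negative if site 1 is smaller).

-20.33 km/h

site 1: 33.23 m/s = 119.6280 km/h.
Difference: 119.6280 − 139.9600 = -20.33 km/h.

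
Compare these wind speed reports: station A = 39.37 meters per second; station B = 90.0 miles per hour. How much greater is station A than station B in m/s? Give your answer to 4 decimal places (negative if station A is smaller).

-0.8636 m/s

station B: 90.0 mph = 40.233600 m/s.
Difference: 39.370000 − 40.233600 = -0.8636 m/s.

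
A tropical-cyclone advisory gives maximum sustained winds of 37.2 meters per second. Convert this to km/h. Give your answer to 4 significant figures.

1 m/s = 3.6 km/h, so 37.2 × 3.6 = 133.9 km/h.

133.9 km/h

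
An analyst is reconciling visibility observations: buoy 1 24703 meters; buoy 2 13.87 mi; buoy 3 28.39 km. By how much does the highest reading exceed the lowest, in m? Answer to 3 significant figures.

buoy 2: 13.87 SM = 22321.60 m.
buoy 3: 28.39 km = 28390.00 m.
Spread: 28390.00 − 22321.60 = 6070 m.

6070 m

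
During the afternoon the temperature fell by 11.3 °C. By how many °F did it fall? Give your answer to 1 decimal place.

20.3 °F

For a temperature change the 32° offset cancels: Δ°F = 11.3 × 1.8 = 20.3 °F.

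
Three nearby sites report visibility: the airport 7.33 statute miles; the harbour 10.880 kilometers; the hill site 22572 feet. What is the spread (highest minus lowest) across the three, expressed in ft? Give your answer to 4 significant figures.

16130 ft

the airport: 7.33 SM = 38702.40 ft.
the harbour: 10.880 km = 35695.54 ft.
Spread: 38702.40 − 22572.00 = 16130 ft.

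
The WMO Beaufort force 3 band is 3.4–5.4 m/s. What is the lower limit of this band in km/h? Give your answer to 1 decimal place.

3.4–5.4 m/s × 3.6 = 12.2–19.4 km/h.

12.2 km/h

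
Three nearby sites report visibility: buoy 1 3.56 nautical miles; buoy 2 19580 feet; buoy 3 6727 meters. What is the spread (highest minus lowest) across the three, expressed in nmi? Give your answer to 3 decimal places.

0.410 nmi

buoy 2: 19580 ft = 3.22245 nmi.
buoy 3: 6727 m = 3.63229 nmi.
Spread: 3.63229 − 3.22245 = 0.410 nmi.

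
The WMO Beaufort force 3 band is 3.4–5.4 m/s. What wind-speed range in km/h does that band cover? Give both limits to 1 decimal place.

3.4–5.4 m/s × 3.6 = 12.2–19.4 km/h.

12.2 to 19.4 km/h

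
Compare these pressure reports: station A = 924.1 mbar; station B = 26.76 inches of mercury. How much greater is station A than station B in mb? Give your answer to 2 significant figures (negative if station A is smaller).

station B: 26.76 inHg = 906.20 mb.
Difference: 924.10 − 906.20 = 18 mb.

18 mb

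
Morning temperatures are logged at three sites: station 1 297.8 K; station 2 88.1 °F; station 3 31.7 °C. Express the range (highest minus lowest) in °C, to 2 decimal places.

7.05 °C

station 1: 297.8 K = 24.650 °C.
station 2: 88.1 °F = 31.167 °C.
Spread: 31.700 − 24.650 = 7.050 °C.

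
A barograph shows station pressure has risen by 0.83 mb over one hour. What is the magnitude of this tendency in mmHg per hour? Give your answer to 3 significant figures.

0.623 mmHg per hour

0.83 mb / 1 h × 0.750062 mmHg/mb = 0.623 mmHg/h.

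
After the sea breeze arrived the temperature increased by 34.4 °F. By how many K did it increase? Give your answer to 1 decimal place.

19.1 K

Converting a difference, only the 9/5 scale factor applies: ΔK = 34.4 × 0.5556 = 19.1 K.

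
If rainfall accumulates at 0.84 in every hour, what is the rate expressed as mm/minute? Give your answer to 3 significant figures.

0.356 mm/minute

0.84 in/hour × 25.4 mm/in × 0.0166667 hour/minute = 0.356 mm/minute.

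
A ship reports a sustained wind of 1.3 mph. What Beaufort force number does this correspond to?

Beaufort force 1

1.3 mph = 0.6 m/s, which is Beaufort 1 (light air, 0.3–1.5 m/s).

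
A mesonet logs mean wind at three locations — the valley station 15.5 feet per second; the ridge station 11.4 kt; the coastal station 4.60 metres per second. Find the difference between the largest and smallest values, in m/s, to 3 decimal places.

1.265 m/s

the valley station: 15.5 ft/s = 4.72440 m/s.
the ridge station: 11.4 kt = 5.86467 m/s.
Spread: 5.86467 − 4.60000 = 1.265 m/s.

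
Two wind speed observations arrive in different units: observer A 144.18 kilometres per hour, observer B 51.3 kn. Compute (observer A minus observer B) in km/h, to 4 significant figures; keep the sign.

observer B: 51.3 kt = 95.0076 km/h.
Difference: 144.1800 − 95.0076 = 49.17 km/h.

49.17 km/h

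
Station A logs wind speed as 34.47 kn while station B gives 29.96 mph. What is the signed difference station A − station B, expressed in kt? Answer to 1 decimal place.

station B: 29.96 mph = 26.035 kt.
Difference: 34.470 − 26.035 = 8.4 kt.

8.4 kt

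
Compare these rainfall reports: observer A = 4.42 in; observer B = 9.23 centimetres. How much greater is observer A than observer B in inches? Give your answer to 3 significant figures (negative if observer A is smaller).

observer B: 9.23 cm = 3.63386 in.
Difference: 4.42000 − 3.63386 = 0.786 in.

0.786 in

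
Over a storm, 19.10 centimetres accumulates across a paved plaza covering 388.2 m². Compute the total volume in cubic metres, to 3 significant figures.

74.1 cubic metres

Depth: 19.10 cm × 10 = 191 mm.
1 mm over 1 m² is 1 L, so volume = 191 × 388.2 = 74146.2 L = 74.1 m³.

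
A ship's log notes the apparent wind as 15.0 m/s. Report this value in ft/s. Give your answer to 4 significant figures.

1 m/s = 3.28084 ft/s, so 15.0 × 3.28084 = 49.21 ft/s.

49.21 ft/s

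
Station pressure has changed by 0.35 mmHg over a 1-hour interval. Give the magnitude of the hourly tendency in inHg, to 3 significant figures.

0.0138 inHg per hour

0.35 mmHg / 1 h × 0.0393701 inHg/mmHg = 0.0138 inHg/h.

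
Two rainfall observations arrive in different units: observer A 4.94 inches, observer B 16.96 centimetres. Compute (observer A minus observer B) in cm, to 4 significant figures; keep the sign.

-4.412 cm

observer A: 4.94 in = 12.54760 cm.
Difference: 12.54760 − 16.96000 = -4.412 cm.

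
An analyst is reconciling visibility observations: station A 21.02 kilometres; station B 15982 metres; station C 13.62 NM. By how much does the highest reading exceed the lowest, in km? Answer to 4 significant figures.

9.242 km

station B: 15982 m = 15.98200 km.
station C: 13.62 nmi = 25.22424 km.
Spread: 25.22424 − 15.98200 = 9.242 km.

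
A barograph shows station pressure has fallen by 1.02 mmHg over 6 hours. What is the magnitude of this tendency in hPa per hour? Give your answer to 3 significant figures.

1.02 mmHg / 6 h × 1.33322 hPa/mmHg = 0.227 hPa/h.

0.227 hPa per hour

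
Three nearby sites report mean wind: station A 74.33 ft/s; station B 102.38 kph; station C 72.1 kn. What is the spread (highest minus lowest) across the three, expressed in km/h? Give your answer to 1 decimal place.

station A: 74.33 ft/s = 81.561 km/h.
station C: 72.1 kt = 133.529 km/h.
Spread: 133.529 − 81.561 = 52.0 km/h.

52.0 km/h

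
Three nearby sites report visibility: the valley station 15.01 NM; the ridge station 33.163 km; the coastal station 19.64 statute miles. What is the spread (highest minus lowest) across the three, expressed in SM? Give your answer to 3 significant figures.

3.33 SM

the valley station: 15.01 nmi = 17.2732 SM.
the ridge station: 33.163 km = 20.6065 SM.
Spread: 20.6065 − 17.2732 = 3.33 SM.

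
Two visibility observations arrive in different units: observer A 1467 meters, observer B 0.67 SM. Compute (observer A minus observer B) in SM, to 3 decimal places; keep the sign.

0.242 SM

observer A: 1467 m = 0.91155 SM.
Difference: 0.91155 − 0.67000 = 0.242 SM.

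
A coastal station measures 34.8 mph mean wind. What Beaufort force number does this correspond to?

Beaufort force 7

34.8 mph = 15.6 m/s, which is Beaufort 7 (near gale, 13.9–17.1 m/s).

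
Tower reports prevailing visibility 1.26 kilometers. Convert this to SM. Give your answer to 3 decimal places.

1 km = 0.621371 SM, so 1.26 × 0.621371 = 0.783 SM.

0.783 SM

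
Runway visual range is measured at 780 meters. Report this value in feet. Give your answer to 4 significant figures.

1 m = 3.28084 ft, so 780 × 3.28084 = 2559 ft.

2559 ft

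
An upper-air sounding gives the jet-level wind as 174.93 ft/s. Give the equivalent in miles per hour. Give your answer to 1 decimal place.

1 ft/s = 0.681818 mph, so 174.93 × 0.681818 = 119.3 mph.

119.3 mph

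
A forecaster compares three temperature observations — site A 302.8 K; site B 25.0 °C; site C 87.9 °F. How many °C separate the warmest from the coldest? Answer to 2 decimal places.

6.06 °C

site A: 302.8 K = 29.650 °C.
site C: 87.9 °F = 31.056 °C.
Spread: 31.056 − 25.000 = 6.056 °C.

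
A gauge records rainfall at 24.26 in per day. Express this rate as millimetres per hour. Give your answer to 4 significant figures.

25.68 mm/hour

24.26 in/day × 25.4 mm/in × 0.0416667 day/hour = 25.68 mm/hour.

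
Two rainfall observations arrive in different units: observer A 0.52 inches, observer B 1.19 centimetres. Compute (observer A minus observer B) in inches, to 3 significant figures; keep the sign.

observer B: 1.19 cm = 0.468504 in.
Difference: 0.520000 − 0.468504 = 0.0515 in.

0.0515 in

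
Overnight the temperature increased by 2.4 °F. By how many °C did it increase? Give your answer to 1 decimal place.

For a temperature change the 32° offset cancels: Δ°C = 2.4 × 0.5556 = 1.3 °C.

1.3 °C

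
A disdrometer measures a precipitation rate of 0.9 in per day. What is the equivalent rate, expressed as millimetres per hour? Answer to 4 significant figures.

0.9525 mm/hour

0.9 in/day × 25.4 mm/in × 0.0416667 day/hour = 0.9525 mm/hour.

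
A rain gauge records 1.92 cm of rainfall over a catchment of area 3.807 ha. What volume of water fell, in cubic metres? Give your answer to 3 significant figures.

731 cubic metres

Depth: 1.92 cm × 10 = 19.2 mm.
Area: 3.807 ha = 38070 m².
1 mm over 1 m² is 1 L, so volume = 19.2 × 38070 = 730944 L = 731 m³.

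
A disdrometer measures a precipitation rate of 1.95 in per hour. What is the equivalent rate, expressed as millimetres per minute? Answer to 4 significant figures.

0.8255 mm/minute

1.95 in/hour × 25.4 mm/in × 0.0166667 hour/minute = 0.8255 mm/minute.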